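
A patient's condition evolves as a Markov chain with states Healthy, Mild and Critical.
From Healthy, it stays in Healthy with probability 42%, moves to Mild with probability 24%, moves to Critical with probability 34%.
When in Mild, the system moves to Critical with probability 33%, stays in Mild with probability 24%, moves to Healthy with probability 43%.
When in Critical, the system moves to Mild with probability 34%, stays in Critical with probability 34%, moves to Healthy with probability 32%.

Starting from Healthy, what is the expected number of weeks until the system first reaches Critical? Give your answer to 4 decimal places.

2.9621

Let t(s) be the expected number of weeks to first reach Critical from state s, with t(Critical) = 0. Conditioning on the first week:
t(Healthy) = 1 + 0.42·t(Healthy) + 0.24·t(Mild)
t(Mild) = 1 + 0.43·t(Healthy) + 0.24·t(Mild)
Solving: t(Healthy) = 2.9621, t(Mild) = 2.9917.
Expected weeks from Healthy to Critical: 2.9621.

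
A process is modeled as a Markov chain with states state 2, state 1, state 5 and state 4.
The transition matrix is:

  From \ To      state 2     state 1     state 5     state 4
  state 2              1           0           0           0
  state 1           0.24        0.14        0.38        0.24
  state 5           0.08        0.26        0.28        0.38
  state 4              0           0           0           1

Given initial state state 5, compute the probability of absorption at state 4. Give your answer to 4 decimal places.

0.7479

Let h(s) be the probability of absorption at state 4 starting from transient state s. Then h(state 4) = 1 and h(state 2) = 0. By first-step analysis:
h(state 1) = 0.24·0 + 0.14·h(state 1) + 0.38·h(state 5) + 0.24·1
h(state 5) = 0.08·0 + 0.26·h(state 1) + 0.28·h(state 5) + 0.38·1
Solving: h(state 1) = 0.6095, h(state 5) = 0.7479.
Starting from state 5, the probability is 0.7479.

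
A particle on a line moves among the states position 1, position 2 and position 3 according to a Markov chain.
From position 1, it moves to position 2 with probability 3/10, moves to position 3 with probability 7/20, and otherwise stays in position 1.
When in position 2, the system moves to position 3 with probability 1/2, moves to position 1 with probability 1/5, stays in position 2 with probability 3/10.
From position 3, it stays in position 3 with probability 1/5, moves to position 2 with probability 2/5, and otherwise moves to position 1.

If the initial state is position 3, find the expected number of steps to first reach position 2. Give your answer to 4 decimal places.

2.7632

Let t(s) be the expected number of steps to first reach position 2 from state s, with t(position 2) = 0. Conditioning on the first step:
t(position 1) = 1 + 0.35·t(position 1) + 0.35·t(position 3)
t(position 3) = 1 + 0.4·t(position 1) + 0.2·t(position 3)
Solving: t(position 1) = 3.0263, t(position 3) = 2.7632.
Expected steps from position 3 to position 2: 2.7632.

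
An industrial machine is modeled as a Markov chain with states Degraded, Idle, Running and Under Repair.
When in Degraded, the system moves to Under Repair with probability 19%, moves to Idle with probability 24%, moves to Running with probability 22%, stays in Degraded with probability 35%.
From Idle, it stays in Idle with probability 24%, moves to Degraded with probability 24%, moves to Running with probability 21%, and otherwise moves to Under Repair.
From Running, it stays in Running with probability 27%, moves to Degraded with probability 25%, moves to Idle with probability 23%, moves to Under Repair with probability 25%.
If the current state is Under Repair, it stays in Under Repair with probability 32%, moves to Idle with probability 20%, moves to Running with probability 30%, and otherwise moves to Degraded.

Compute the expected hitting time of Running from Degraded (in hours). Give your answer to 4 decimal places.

Let t(s) be the expected number of hours to first reach Running from state s, with t(Running) = 0. Conditioning on the first hour:
t(Degraded) = 1 + 0.35·t(Degraded) + 0.24·t(Idle) + 0.19·t(Under Repair)
t(Idle) = 1 + 0.24·t(Degraded) + 0.24·t(Idle) + 0.31·t(Under Repair)
t(Under Repair) = 1 + 0.18·t(Degraded) + 0.2·t(Idle) + 0.32·t(Under Repair)
Solving: t(Degraded) = 4.2068, t(Idle) = 4.2025, t(Under Repair) = 3.8202.
Expected hours from Degraded to Running: 4.2068.

4.2068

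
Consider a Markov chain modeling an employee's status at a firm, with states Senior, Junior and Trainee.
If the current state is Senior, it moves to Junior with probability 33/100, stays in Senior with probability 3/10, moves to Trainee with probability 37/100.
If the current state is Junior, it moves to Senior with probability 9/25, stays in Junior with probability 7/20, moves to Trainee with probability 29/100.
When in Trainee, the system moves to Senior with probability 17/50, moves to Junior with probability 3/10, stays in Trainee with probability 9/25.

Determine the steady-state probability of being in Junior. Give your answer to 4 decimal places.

0.3263

Let the stationary distribution be π with π = πP and π_1 + π_2 + π_3 = 1.
π_1 = 0.3·π_1 + 0.36·π_2 + 0.34·π_3
π_2 = 0.33·π_1 + 0.35·π_2 + 0.3·π_3
Solving with the normalization constraint gives π = (0.3332, 0.3263, 0.3405).
So the stationary probability of Junior is 0.3263.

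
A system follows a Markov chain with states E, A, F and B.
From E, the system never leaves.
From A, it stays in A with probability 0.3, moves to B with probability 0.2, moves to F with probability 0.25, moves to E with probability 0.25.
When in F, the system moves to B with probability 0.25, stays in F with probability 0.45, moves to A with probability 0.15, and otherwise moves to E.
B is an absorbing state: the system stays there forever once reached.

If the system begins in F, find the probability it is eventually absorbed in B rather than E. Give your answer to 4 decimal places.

Let h(s) be the probability of absorption at B starting from transient state s. Then h(B) = 1 and h(E) = 0. By first-step analysis:
h(A) = 0.25·0 + 0.3·h(A) + 0.25·h(F) + 0.2·1
h(F) = 0.15·0 + 0.15·h(A) + 0.45·h(F) + 0.25·1
Solving: h(A) = 0.4964, h(F) = 0.5899.
Starting from F, the probability is 0.5899.

0.5899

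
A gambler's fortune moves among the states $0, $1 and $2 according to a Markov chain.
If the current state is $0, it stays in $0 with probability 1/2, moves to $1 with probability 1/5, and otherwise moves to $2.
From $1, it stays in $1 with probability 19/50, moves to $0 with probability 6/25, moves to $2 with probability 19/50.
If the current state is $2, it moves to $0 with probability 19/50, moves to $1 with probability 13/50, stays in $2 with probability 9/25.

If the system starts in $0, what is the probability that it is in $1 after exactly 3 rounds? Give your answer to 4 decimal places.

Propagate the distribution vector 3 rounds from $0.
After 0 rounds: (1.0000, 0.0000, 0.0000)
After 1 round: (0.5000, 0.2000, 0.3000)
After 2 rounds: (0.4120, 0.2540, 0.3340)
After 3 rounds: (0.3939, 0.2658, 0.3404)
P(in $1 after 3 rounds) = 0.2658

0.2658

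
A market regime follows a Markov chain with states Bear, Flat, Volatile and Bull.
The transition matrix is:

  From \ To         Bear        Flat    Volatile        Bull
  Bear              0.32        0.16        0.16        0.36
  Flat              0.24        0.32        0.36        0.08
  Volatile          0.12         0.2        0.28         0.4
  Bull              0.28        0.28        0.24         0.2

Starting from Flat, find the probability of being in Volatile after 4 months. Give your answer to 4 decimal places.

0.2606

Propagate the distribution vector 4 months from Flat.
After 0 months: (0.0000, 1.0000, 0.0000, 0.0000)
After 1 month: (0.2400, 0.3200, 0.3600, 0.0800)
After 2 months: (0.2192, 0.2352, 0.2736, 0.2720)
After 3 months: (0.2356, 0.2412, 0.2616, 0.2616)
After 4 months: (0.2379, 0.2404, 0.2606, 0.2611)
P(in Volatile after 4 months) = 0.2606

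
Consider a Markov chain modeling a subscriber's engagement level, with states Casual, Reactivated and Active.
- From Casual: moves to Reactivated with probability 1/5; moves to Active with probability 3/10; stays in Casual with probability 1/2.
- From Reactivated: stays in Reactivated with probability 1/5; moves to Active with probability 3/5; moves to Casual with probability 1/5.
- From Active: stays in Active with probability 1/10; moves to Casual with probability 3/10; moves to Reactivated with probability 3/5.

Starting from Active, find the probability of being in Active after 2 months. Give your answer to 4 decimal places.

Sum over the intermediate state after 1 month:
P = P(Active→Casual)·P(Casual→Active) + P(Active→Reactivated)·P(Reactivated→Active) + P(Active→Active)·P(Active→Active)
  = 0.3×0.3 + 0.6×0.6 + 0.1×0.1
  = 0.0900 + 0.3600 + 0.0100 = 0.4600

0.4600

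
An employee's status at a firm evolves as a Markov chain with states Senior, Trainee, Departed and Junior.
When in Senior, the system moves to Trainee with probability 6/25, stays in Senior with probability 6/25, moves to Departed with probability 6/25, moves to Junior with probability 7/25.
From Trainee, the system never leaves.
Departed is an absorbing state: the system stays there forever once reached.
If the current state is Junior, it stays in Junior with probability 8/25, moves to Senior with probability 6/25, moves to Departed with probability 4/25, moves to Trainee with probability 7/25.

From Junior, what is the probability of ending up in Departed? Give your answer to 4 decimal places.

Let h(s) be the probability of absorption at Departed starting from transient state s. Then h(Departed) = 1 and h(Trainee) = 0. By first-step analysis:
h(Senior) = 0.24·h(Senior) + 0.24·0 + 0.24·1 + 0.28·h(Junior)
h(Junior) = 0.24·h(Senior) + 0.28·0 + 0.16·1 + 0.32·h(Junior)
Solving: h(Senior) = 0.4626, h(Junior) = 0.3986.
Starting from Junior, the probability is 0.3986.

0.3986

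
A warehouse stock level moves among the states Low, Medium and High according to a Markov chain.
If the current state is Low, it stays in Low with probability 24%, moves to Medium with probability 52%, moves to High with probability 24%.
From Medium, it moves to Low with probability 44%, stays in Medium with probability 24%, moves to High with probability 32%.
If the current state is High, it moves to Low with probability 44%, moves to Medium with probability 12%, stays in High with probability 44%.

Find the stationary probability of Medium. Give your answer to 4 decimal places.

Let the stationary distribution be π with π = πP and π_1 + π_2 + π_3 = 1.
π_1 = 0.24·π_1 + 0.44·π_2 + 0.44·π_3
π_2 = 0.52·π_1 + 0.24·π_2 + 0.12·π_3
Solving with the normalization constraint gives π = (0.3667, 0.3030, 0.3303).
So the stationary probability of Medium is 0.3030.

0.3030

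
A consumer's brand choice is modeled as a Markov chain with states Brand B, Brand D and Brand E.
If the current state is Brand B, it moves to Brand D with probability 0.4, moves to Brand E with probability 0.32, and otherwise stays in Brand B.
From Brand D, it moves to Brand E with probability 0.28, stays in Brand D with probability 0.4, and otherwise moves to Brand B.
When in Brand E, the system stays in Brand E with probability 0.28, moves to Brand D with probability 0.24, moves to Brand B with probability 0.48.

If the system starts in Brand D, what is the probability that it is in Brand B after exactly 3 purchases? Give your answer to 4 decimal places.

0.3528

Propagate the distribution vector 3 purchases from Brand D.
After 0 purchases: (0.0000, 1.0000, 0.0000)
After 1 purchase: (0.3200, 0.4000, 0.2800)
After 2 purchases: (0.3520, 0.3552, 0.2928)
After 3 purchases: (0.3528, 0.3532, 0.2941)
P(in Brand B after 3 purchases) = 0.3528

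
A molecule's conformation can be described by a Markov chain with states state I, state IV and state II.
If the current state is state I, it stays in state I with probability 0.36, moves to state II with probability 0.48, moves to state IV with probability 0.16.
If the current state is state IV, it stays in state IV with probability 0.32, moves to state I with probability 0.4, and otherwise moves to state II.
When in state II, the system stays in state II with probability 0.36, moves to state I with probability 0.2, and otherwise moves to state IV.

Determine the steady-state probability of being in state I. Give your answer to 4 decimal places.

Let the stationary distribution be π with π = πP and π_1 + π_2 + π_3 = 1.
π_1 = 0.36·π_1 + 0.4·π_2 + 0.2·π_3
π_2 = 0.16·π_1 + 0.32·π_2 + 0.44·π_3
Solving with the normalization constraint gives π = (0.3130, 0.3146, 0.3724).
So the stationary probability of state I is 0.3130.

0.3130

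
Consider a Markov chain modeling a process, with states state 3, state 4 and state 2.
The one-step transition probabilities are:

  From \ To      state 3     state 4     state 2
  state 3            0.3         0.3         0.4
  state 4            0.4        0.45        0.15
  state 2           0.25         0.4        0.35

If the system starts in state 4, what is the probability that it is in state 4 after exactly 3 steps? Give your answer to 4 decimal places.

Propagate the distribution vector 3 steps from state 4.
After 0 steps: (0.0000, 1.0000, 0.0000)
After 1 step: (0.4000, 0.4500, 0.1500)
After 2 steps: (0.3375, 0.3825, 0.2800)
After 3 steps: (0.3243, 0.3854, 0.2904)
P(in state 4 after 3 steps) = 0.3854

0.3854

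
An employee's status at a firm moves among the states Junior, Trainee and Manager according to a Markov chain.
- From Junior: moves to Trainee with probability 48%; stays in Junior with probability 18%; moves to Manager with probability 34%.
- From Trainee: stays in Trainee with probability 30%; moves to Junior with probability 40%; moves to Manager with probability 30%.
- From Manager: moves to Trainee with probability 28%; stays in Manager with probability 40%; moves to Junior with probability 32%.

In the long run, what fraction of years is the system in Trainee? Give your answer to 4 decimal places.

Let the stationary distribution be π with π = πP and π_1 + π_2 + π_3 = 1.
π_1 = 0.18·π_1 + 0.4·π_2 + 0.32·π_3
π_2 = 0.48·π_1 + 0.3·π_2 + 0.28·π_3
Solving with the normalization constraint gives π = (0.3051, 0.3480, 0.3469).
So the stationary probability of Trainee is 0.3480.

0.3480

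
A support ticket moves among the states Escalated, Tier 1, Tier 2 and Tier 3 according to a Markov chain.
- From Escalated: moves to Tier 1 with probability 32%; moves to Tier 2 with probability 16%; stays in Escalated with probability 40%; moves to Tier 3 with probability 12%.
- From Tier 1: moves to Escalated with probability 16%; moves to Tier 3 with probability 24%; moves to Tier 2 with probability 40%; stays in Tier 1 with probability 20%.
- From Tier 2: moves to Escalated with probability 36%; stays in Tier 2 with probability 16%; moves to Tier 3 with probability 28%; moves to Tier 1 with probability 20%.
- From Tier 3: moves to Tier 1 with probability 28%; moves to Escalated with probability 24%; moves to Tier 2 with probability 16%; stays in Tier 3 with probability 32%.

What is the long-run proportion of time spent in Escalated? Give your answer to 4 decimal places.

0.2931

Let the stationary distribution be π with π = πP and π_1 + π_2 + π_3 + π_4 = 1.
π_1 = 0.4·π_1 + 0.16·π_2 + 0.36·π_3 + 0.24·π_4
π_2 = 0.32·π_1 + 0.2·π_2 + 0.2·π_3 + 0.28·π_4
π_3 = 0.16·π_1 + 0.4·π_2 + 0.16·π_3 + 0.16·π_4
Solving with the normalization constraint gives π = (0.2931, 0.2538, 0.2209, 0.2322).
So the stationary probability of Escalated is 0.2931.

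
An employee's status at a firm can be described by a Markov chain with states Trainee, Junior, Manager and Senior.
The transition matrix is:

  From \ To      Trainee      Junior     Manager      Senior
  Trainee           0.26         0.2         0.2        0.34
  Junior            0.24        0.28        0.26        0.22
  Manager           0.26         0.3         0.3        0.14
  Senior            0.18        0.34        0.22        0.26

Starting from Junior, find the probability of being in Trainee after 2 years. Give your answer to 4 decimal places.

0.2368

Propagate the distribution vector 2 years from Junior.
After 0 years: (0.0000, 1.0000, 0.0000, 0.0000)
After 1 year: (0.2400, 0.2800, 0.2600, 0.2200)
After 2 years: (0.2368, 0.2792, 0.2472, 0.2368)
P(in Trainee after 2 years) = 0.2368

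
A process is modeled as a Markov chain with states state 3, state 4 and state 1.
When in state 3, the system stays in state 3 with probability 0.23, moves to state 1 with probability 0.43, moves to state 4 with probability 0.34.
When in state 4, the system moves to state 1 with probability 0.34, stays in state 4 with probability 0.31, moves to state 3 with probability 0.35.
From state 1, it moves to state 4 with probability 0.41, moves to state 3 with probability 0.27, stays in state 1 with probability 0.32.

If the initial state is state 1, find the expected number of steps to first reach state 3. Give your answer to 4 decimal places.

3.3354

Let t(s) be the expected number of steps to first reach state 3 from state s, with t(state 3) = 0. Conditioning on the first step:
t(state 4) = 1 + 0.31·t(state 4) + 0.34·t(state 1)
t(state 1) = 1 + 0.41·t(state 4) + 0.32·t(state 1)
Solving: t(state 4) = 3.0928, t(state 1) = 3.3354.
Expected steps from state 1 to state 3: 3.3354.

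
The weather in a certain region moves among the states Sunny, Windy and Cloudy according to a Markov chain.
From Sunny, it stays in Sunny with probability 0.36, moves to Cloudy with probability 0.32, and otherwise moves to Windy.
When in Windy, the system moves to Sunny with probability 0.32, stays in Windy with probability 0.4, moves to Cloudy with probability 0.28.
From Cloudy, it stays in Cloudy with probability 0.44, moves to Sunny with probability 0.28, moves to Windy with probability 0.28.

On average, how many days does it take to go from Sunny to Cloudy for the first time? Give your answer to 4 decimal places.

3.2670

Let t(s) be the expected number of days to first reach Cloudy from state s, with t(Cloudy) = 0. Conditioning on the first day:
t(Sunny) = 1 + 0.36·t(Sunny) + 0.32·t(Windy)
t(Windy) = 1 + 0.32·t(Sunny) + 0.4·t(Windy)
Solving: t(Sunny) = 3.2670, t(Windy) = 3.4091.
Expected days from Sunny to Cloudy: 3.2670.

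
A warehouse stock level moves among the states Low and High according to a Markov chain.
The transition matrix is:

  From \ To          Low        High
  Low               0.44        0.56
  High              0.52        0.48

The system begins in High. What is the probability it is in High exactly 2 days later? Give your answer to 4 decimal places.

0.5216

Sum over the intermediate state after 1 day:
P = P(High→Low)·P(Low→High) + P(High→High)·P(High→High)
  = 0.52×0.56 + 0.48×0.48
  = 0.2912 + 0.2304 = 0.5216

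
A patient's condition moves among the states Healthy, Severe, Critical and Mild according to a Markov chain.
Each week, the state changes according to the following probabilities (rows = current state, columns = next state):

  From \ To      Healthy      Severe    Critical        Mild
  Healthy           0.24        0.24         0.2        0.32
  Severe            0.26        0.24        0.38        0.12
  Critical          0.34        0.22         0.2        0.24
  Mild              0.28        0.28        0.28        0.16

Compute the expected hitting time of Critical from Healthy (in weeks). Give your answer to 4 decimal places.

3.7950

Let t(s) be the expected number of weeks to first reach Critical from state s, with t(Critical) = 0. Conditioning on the first week:
t(Healthy) = 1 + 0.24·t(Healthy) + 0.24·t(Severe) + 0.32·t(Mild)
t(Severe) = 1 + 0.26·t(Healthy) + 0.24·t(Severe) + 0.12·t(Mild)
t(Mild) = 1 + 0.28·t(Healthy) + 0.28·t(Severe) + 0.16·t(Mild)
Solving: t(Healthy) = 3.7950, t(Severe) = 3.1685, t(Mild) = 3.5116.
Expected weeks from Healthy to Critical: 3.7950.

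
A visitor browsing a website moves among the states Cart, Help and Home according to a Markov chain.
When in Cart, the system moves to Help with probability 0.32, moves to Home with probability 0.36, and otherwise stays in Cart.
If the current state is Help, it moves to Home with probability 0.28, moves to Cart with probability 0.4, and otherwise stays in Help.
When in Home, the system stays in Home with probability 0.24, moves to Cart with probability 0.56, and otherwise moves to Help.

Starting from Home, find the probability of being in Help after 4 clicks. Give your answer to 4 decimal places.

Propagate the distribution vector 4 clicks from Home.
After 0 clicks: (0.0000, 0.0000, 1.0000)
After 1 click: (0.5600, 0.2000, 0.2400)
After 2 clicks: (0.3936, 0.2912, 0.3152)
After 3 clicks: (0.4189, 0.2822, 0.2989)
After 4 clicks: (0.4143, 0.2841, 0.3016)
P(in Help after 4 clicks) = 0.2841

0.2841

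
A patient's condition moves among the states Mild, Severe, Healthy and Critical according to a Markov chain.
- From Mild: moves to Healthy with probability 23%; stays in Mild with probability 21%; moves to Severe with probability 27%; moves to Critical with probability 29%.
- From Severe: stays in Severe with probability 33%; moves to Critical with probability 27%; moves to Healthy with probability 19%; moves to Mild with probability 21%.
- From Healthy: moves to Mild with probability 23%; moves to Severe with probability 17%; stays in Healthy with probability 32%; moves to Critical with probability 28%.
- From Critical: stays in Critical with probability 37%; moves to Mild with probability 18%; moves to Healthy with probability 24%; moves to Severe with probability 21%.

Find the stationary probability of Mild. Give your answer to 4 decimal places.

0.2057

Let the stationary distribution be π with π = πP and π_1 + π_2 + π_3 + π_4 = 1.
π_1 = 0.21·π_1 + 0.21·π_2 + 0.23·π_3 + 0.18·π_4
π_2 = 0.27·π_1 + 0.33·π_2 + 0.17·π_3 + 0.21·π_4
π_3 = 0.23·π_1 + 0.19·π_2 + 0.32·π_3 + 0.24·π_4
Solving with the normalization constraint gives π = (0.2057, 0.2415, 0.2455, 0.3073).
So the stationary probability of Mild is 0.2057.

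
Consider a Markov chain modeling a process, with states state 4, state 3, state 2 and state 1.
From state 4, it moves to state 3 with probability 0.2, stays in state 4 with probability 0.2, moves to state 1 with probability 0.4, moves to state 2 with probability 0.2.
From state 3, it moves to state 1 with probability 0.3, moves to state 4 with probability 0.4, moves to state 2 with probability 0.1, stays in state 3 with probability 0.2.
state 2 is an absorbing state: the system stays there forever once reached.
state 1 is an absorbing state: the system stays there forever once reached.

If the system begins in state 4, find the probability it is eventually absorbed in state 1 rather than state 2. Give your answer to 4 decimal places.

Let h(s) be the probability of absorption at state 1 starting from transient state s. Then h(state 1) = 1 and h(state 2) = 0. By first-step analysis:
h(state 4) = 0.2·h(state 4) + 0.2·h(state 3) + 0.2·0 + 0.4·1
h(state 3) = 0.4·h(state 4) + 0.2·h(state 3) + 0.1·0 + 0.3·1
Solving: h(state 4) = 0.6786, h(state 3) = 0.7143.
Starting from state 4, the probability is 0.6786.

0.6786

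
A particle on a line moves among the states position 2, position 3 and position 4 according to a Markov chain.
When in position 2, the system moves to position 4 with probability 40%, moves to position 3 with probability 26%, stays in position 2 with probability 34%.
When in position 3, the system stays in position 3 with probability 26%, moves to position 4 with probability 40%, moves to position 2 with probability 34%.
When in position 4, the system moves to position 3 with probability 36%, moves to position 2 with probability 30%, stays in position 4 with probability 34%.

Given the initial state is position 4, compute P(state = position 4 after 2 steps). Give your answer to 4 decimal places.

Sum over the intermediate state after 1 step:
P = P(position 4→position 2)·P(position 2→position 4) + P(position 4→position 3)·P(position 3→position 4) + P(position 4→position 4)·P(position 4→position 4)
  = 0.3×0.4 + 0.36×0.4 + 0.34×0.34
  = 0.1200 + 0.1440 + 0.1156 = 0.3796

0.3796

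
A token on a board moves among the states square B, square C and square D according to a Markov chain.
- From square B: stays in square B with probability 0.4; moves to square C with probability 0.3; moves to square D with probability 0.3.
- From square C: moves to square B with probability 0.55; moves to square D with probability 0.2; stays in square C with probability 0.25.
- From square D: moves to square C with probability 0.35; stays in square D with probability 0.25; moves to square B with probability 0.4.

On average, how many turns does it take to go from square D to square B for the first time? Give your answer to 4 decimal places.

2.2335

Let t(s) be the expected number of turns to first reach square B from state s, with t(square B) = 0. Conditioning on the first turn:
t(square C) = 1 + 0.25·t(square C) + 0.2·t(square D)
t(square D) = 1 + 0.35·t(square C) + 0.25·t(square D)
Solving: t(square C) = 1.9289, t(square D) = 2.2335.
Expected turns from square D to square B: 2.2335.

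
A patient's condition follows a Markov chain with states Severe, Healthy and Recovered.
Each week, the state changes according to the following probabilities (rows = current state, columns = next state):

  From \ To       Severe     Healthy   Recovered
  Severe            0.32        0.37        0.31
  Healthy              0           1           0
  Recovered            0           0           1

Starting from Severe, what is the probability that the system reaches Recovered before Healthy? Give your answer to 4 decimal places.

Let h(s) be the probability of absorption at Recovered starting from transient state s. Then h(Recovered) = 1 and h(Healthy) = 0. By first-step analysis:
h(Severe) = 0.32·h(Severe) + 0.37·0 + 0.31·1
Solving: h(Severe) = 0.4559.
Starting from Severe, the probability is 0.4559.

0.4559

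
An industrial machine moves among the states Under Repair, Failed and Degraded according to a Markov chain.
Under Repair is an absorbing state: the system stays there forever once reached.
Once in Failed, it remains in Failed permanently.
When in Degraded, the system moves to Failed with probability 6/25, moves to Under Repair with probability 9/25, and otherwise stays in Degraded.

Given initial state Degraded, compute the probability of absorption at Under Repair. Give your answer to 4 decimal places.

Let h(s) be the probability of absorption at Under Repair starting from transient state s. Then h(Under Repair) = 1 and h(Failed) = 0. By first-step analysis:
h(Degraded) = 0.36·1 + 0.24·0 + 0.4·h(Degraded)
Solving: h(Degraded) = 0.6000.
Starting from Degraded, the probability is 0.6000.

0.6000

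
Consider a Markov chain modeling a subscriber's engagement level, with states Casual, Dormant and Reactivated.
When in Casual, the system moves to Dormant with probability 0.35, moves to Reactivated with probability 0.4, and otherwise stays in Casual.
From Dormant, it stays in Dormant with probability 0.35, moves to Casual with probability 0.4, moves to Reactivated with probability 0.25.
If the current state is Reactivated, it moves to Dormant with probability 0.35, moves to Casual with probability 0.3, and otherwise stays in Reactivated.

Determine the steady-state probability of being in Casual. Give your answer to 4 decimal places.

0.3190

Let the stationary distribution be π with π = πP and π_1 + π_2 + π_3 = 1.
π_1 = 0.25·π_1 + 0.4·π_2 + 0.3·π_3
π_2 = 0.35·π_1 + 0.35·π_2 + 0.35·π_3
Solving with the normalization constraint gives π = (0.3190, 0.3500, 0.3310).
So the stationary probability of Casual is 0.3190.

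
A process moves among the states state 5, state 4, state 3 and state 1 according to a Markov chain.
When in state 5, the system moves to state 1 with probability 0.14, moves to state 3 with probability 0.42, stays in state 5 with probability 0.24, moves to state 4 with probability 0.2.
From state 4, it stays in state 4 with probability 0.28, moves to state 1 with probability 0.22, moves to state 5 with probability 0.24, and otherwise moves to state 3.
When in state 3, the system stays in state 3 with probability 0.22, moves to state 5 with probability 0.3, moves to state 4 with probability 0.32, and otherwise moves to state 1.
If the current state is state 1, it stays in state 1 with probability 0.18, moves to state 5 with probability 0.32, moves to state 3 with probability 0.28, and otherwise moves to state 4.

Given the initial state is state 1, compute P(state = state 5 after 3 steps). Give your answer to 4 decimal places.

0.2718

Propagate the distribution vector 3 steps from state 1.
After 0 steps: (0.0000, 0.0000, 0.0000, 1.0000)
After 1 step: (0.3200, 0.2200, 0.2800, 0.1800)
After 2 steps: (0.2712, 0.2548, 0.3036, 0.1704)
After 3 steps: (0.2718, 0.2602, 0.2947, 0.1733)
P(in state 5 after 3 steps) = 0.2718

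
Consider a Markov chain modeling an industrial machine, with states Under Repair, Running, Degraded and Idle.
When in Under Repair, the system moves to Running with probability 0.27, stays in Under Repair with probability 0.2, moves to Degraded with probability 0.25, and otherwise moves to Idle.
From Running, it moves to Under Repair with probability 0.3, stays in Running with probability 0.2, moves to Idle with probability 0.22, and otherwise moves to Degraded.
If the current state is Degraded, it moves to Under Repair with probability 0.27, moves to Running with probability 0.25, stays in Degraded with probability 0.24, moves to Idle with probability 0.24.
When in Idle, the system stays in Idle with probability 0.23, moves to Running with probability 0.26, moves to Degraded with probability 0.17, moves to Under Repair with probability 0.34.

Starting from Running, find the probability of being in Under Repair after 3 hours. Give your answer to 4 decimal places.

Propagate the distribution vector 3 hours from Running.
After 0 hours: (0.0000, 1.0000, 0.0000, 0.0000)
After 1 hour: (0.3000, 0.2000, 0.2800, 0.2200)
After 2 hours: (0.2704, 0.2482, 0.2356, 0.2458)
After 3 hours: (0.2757, 0.2455, 0.2354, 0.2434)
P(in Under Repair after 3 hours) = 0.2757

0.2757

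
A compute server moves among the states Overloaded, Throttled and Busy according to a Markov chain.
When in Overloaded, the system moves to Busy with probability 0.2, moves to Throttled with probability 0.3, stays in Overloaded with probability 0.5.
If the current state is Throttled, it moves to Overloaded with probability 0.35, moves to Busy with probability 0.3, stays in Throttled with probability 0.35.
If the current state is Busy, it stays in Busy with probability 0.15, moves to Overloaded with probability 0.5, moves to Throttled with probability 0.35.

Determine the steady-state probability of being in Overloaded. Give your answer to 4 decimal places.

0.4509

Let the stationary distribution be π with π = πP and π_1 + π_2 + π_3 = 1.
π_1 = 0.5·π_1 + 0.35·π_2 + 0.5·π_3
π_2 = 0.3·π_1 + 0.35·π_2 + 0.35·π_3
Solving with the normalization constraint gives π = (0.4509, 0.3275, 0.2217).
So the stationary probability of Overloaded is 0.4509.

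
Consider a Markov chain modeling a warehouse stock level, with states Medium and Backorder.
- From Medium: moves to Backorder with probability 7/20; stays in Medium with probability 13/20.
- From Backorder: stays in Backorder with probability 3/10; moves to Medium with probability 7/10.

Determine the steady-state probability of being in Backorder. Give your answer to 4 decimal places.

0.3333

Let the stationary distribution be π with π = πP and π_1 + π_2 = 1.
π_1 = 0.65·π_1 + 0.7·π_2
Solving with the normalization constraint gives π = (0.6667, 0.3333).
So the stationary probability of Backorder is 0.3333.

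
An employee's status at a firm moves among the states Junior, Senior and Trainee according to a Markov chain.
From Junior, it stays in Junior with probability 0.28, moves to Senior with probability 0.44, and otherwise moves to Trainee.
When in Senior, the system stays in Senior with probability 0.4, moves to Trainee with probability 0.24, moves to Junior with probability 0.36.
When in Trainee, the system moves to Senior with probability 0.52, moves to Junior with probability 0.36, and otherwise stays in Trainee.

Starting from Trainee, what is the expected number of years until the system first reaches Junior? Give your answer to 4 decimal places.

2.7778

Let t(s) be the expected number of years to first reach Junior from state s, with t(Junior) = 0. Conditioning on the first year:
t(Senior) = 1 + 0.4·t(Senior) + 0.24·t(Trainee)
t(Trainee) = 1 + 0.52·t(Senior) + 0.12·t(Trainee)
Solving: t(Senior) = 2.7778, t(Trainee) = 2.7778.
Expected years from Trainee to Junior: 2.7778.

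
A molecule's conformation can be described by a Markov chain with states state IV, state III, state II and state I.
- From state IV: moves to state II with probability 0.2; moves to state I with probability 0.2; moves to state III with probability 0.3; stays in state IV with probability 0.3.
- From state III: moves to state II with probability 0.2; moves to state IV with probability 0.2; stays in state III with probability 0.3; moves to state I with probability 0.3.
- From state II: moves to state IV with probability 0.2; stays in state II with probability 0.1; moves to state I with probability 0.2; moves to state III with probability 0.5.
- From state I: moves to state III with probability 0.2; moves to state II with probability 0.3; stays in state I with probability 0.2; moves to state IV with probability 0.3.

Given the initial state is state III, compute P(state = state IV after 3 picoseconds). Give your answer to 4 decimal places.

Propagate the distribution vector 3 picoseconds from state III.
After 0 picoseconds: (0.0000, 1.0000, 0.0000, 0.0000)
After 1 picosecond: (0.2000, 0.3000, 0.2000, 0.3000)
After 2 picoseconds: (0.2500, 0.3100, 0.2100, 0.2300)
After 3 picoseconds: (0.2480, 0.3190, 0.2020, 0.2310)
P(in state IV after 3 picoseconds) = 0.2480

0.2480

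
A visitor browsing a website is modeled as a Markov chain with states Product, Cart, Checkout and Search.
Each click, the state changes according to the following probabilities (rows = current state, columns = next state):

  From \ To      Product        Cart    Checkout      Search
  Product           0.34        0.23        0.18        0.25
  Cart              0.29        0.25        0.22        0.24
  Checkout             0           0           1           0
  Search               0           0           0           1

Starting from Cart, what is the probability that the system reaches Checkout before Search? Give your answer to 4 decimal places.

0.4609

Let h(s) be the probability of absorption at Checkout starting from transient state s. Then h(Checkout) = 1 and h(Search) = 0. By first-step analysis:
h(Product) = 0.34·h(Product) + 0.23·h(Cart) + 0.18·1 + 0.25·0
h(Cart) = 0.29·h(Product) + 0.25·h(Cart) + 0.22·1 + 0.24·0
Solving: h(Product) = 0.4333, h(Cart) = 0.4609.
Starting from Cart, the probability is 0.4609.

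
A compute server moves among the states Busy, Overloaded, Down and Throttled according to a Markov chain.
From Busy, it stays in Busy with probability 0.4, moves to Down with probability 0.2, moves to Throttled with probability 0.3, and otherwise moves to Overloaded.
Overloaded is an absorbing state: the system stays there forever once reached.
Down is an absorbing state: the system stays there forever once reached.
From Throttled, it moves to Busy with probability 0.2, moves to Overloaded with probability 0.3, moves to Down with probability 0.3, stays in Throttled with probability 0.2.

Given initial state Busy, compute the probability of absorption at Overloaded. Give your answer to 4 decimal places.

Let h(s) be the probability of absorption at Overloaded starting from transient state s. Then h(Overloaded) = 1 and h(Down) = 0. By first-step analysis:
h(Busy) = 0.4·h(Busy) + 0.1·1 + 0.2·0 + 0.3·h(Throttled)
h(Throttled) = 0.2·h(Busy) + 0.3·1 + 0.3·0 + 0.2·h(Throttled)
Solving: h(Busy) = 0.4048, h(Throttled) = 0.4762.
Starting from Busy, the probability is 0.4048.

0.4048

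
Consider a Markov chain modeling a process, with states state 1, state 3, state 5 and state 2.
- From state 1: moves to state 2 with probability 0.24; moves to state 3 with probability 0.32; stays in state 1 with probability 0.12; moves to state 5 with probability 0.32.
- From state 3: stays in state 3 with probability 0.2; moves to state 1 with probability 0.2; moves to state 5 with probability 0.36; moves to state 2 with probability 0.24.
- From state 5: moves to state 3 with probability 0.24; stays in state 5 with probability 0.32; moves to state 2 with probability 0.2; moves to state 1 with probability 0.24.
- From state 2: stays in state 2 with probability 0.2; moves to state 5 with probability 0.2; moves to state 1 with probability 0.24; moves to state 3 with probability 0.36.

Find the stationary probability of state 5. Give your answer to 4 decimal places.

0.3046

Let the stationary distribution be π with π = πP and π_1 + π_2 + π_3 + π_4 = 1.
π_1 = 0.12·π_1 + 0.2·π_2 + 0.24·π_3 + 0.24·π_4
π_2 = 0.32·π_1 + 0.2·π_2 + 0.24·π_3 + 0.36·π_4
π_3 = 0.32·π_1 + 0.36·π_2 + 0.32·π_3 + 0.2·π_4
Solving with the normalization constraint gives π = (0.2046, 0.2718, 0.3046, 0.2191).
So the stationary probability of state 5 is 0.3046.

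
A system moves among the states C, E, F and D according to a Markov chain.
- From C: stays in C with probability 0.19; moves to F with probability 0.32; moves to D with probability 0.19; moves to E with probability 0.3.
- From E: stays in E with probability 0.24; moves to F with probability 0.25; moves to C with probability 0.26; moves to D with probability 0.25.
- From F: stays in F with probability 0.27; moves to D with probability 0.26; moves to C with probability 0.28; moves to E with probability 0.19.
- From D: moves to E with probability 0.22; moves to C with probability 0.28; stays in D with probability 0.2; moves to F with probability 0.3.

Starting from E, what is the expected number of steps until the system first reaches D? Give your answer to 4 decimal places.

4.2045

Let t(s) be the expected number of steps to first reach D from state s, with t(D) = 0. Conditioning on the first step:
t(C) = 1 + 0.19·t(C) + 0.3·t(E) + 0.32·t(F)
t(E) = 1 + 0.26·t(C) + 0.24·t(E) + 0.25·t(F)
t(F) = 1 + 0.28·t(C) + 0.19·t(E) + 0.27·t(F)
Solving: t(C) = 4.4377, t(E) = 4.2045, t(F) = 4.1663.
Expected steps from E to D: 4.2045.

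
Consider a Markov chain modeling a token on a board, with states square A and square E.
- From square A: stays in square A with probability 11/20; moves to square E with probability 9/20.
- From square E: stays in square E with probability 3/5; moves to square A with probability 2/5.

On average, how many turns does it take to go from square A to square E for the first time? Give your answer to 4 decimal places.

Let t(s) be the expected number of turns to first reach square E from state s, with t(square E) = 0. Conditioning on the first turn:
t(square A) = 1 + 0.55·t(square A)
Solving: t(square A) = 2.2222.
Expected turns from square A to square E: 2.2222.

2.2222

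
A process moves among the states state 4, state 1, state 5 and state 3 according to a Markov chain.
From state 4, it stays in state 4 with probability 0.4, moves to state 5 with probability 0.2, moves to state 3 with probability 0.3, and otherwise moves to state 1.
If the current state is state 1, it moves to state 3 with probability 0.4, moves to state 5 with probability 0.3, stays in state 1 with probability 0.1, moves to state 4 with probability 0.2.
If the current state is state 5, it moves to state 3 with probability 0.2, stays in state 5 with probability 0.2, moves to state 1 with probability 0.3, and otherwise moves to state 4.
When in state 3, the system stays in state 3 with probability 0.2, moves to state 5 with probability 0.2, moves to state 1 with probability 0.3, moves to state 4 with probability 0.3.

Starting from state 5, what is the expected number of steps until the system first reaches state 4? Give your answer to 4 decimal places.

3.6364

Let t(s) be the expected number of steps to first reach state 4 from state s, with t(state 4) = 0. Conditioning on the first step:
t(state 1) = 1 + 0.1·t(state 1) + 0.3·t(state 5) + 0.4·t(state 3)
t(state 5) = 1 + 0.3·t(state 1) + 0.2·t(state 5) + 0.2·t(state 3)
t(state 3) = 1 + 0.3·t(state 1) + 0.2·t(state 5) + 0.2·t(state 3)
Solving: t(state 1) = 3.9394, t(state 5) = 3.6364, t(state 3) = 3.6364.
Expected steps from state 5 to state 4: 3.6364.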